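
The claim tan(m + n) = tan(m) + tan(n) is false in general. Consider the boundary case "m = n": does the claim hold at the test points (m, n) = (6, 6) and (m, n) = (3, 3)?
At (6, 6): LHS = tan(12) ≈ -0.6359 ≠ RHS = 2·tan(6) ≈ -0.582
At (3, 3): LHS = tan(6) ≈ -0.291 ≠ RHS = 2·tan(3) ≈ -0.2851

Answer: No, fails at both test points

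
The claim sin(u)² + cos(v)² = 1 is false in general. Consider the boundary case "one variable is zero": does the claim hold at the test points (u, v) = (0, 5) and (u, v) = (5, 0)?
At (0, 5): LHS = cos(5)² ≈ 0.08046 ≠ RHS = 1
At (5, 0): LHS = sin(5)² + 1 ≈ 1.92 ≠ RHS = 1

Answer: No, fails at both test points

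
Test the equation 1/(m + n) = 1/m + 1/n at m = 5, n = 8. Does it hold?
Fails

Substituting m = 5, n = 8:

LHS = 1/(5 + 8) = 1/13
RHS = 1/5 + 1/8 = 13/40

LHS ≠ RHS, so the equation does not hold at this point.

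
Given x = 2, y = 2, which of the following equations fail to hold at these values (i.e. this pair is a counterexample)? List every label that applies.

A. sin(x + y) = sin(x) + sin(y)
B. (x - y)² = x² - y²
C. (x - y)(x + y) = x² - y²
Evaluating each claim at the given values:
A. LHS = sin(4) ≈ -0.7568, RHS = 2·sin(2) ≈ 1.819 → fails here (LHS ≠ RHS)
B. LHS = 0, RHS = 0 → holds here (LHS = RHS)
C. LHS = 0, RHS = 0 → holds here (LHS = RHS)

Answer: A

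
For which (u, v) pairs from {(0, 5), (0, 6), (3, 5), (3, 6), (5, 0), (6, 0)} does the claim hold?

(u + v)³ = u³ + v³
Testing each pair:
(0, 5): LHS = 125, RHS = 125 → holds
(0, 6): LHS = 216, RHS = 216 → holds
(3, 5): LHS = 512, RHS = 152 → fails
(3, 6): LHS = 729, RHS = 243 → fails
(5, 0): LHS = 125, RHS = 125 → holds
(6, 0): LHS = 216, RHS = 216 → holds

4 of 6 pairs satisfy the claim.

Answer: (0, 5), (0, 6), (5, 0), (6, 0)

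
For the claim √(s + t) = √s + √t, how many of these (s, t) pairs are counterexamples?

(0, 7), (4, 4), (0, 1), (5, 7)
2

Testing each pair:
(0, 7): LHS = √(7) ≈ 2.646, RHS = √(7) ≈ 2.646 → satisfies claim
(4, 4): LHS = 2·√(2) ≈ 2.828, RHS = 4 → counterexample
(0, 1): LHS = 1, RHS = 1 → satisfies claim
(5, 7): LHS = 2·√(3) ≈ 3.464, RHS = √(5) + √(7) ≈ 4.882 → counterexample

That makes 2 counterexamples.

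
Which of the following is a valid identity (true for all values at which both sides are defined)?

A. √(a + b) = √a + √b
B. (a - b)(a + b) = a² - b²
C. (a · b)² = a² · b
B

A: fails at (3, 4) — LHS = √(7) ≈ 2.646, RHS = √(3) + 2 ≈ 3.732.
B: holds — e.g. at (3, 5), both sides equal -16.
C: fails at (1, 2) — LHS = 4, RHS = 2.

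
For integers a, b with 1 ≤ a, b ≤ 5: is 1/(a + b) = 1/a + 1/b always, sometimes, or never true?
Never true

The claim fails for every pair in the range. For instance at (a, b) = (3, 4): LHS = 1/7, RHS = 7/12.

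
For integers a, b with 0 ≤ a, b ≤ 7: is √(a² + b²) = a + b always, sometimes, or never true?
It holds at (a, b) = (0, 1) (both sides equal 1), but fails at (a, b) = (2, 6) (LHS = 2·√(10) ≈ 6.325, RHS = 8).

Answer: Sometimes true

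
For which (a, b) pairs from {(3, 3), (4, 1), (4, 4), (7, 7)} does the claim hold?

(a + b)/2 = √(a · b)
(3, 3), (4, 4), (7, 7)

Testing each pair:
(3, 3): LHS = 3, RHS = 3 → holds
(4, 1): LHS = 5/2, RHS = 2 → fails
(4, 4): LHS = 4, RHS = 4 → holds
(7, 7): LHS = 7, RHS = 7 → holds

3 of 4 pairs satisfy the claim.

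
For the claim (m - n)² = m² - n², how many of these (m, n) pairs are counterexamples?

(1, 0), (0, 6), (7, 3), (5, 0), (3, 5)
Testing each pair:
(1, 0): LHS = 1, RHS = 1 → satisfies claim
(0, 6): LHS = 36, RHS = -36 → counterexample
(7, 3): LHS = 16, RHS = 40 → counterexample
(5, 0): LHS = 25, RHS = 25 → satisfies claim
(3, 5): LHS = 4, RHS = -16 → counterexample

That makes 3 counterexamples.

Answer: 3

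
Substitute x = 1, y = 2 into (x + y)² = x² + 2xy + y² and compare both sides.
LHS = (1 + 2)² = 9
RHS = 1² + 2·1·2 + 2² = 9

LHS = RHS: the two sides agree.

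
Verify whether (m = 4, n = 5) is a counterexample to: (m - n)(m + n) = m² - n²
Substituting m = 4, n = 5:
LHS = (4 - 5)(4 + 5) = -9
RHS = 4² - 5² = -9

The sides agree, so this pair does not disprove the claim.

Answer: No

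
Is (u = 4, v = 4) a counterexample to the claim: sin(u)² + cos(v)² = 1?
No

Substituting u = 4, v = 4:
LHS = sin(4)² + cos(4)² = 1
RHS = 1

The sides agree, so this pair does not disprove the claim.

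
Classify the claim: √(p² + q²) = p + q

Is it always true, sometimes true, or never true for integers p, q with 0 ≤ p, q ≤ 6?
It holds at (p, q) = (1, 0) (both sides equal 1), but fails at (p, q) = (4, 3) (LHS = 5, RHS = 7).

Answer: Sometimes true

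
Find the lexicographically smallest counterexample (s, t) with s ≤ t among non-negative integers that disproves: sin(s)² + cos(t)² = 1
At (0, 0): both sides equal 1, so it holds there.

Substituting (0, 1) into the claim:
LHS = sin(0)² + cos(1)² = cos(1)² ≈ 0.2919
RHS = 1

Since LHS ≠ RHS, this pair disproves the claim, and no lexicographically smaller pair (s ≤ t, non-negative integers) does.

For instance (5, 7) is also a counterexample (LHS = cos(7)² + sin(5)² ≈ 1.488, RHS = 1), but it's lexicographically larger.

Answer: (s, t) = (0, 1)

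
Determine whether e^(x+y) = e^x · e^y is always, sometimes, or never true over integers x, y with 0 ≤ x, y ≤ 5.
The identity holds for every pair in the range. For instance at (x, y) = (4, 5): both sides equal e^9 ≈ 8103.

Answer: Always true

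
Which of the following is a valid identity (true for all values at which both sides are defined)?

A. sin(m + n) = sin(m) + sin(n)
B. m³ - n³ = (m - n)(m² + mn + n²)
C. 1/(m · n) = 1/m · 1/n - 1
A: fails at (1, 1) — LHS = sin(2) ≈ 0.9093, RHS = 2·sin(1) ≈ 1.683.
B: holds — e.g. at (4, 4), both sides equal 0.
C: fails at (5, 8) — LHS = 1/40, RHS = -39/40.

Answer: B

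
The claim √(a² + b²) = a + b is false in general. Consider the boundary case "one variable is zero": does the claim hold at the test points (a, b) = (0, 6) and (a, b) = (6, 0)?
At (0, 6): LHS = 6, RHS = 6 → equal
At (6, 0): LHS = 6, RHS = 6 → equal

So the claim does hold at both of these boundary points, even though it is not an identity.

Answer: Yes, holds at both test points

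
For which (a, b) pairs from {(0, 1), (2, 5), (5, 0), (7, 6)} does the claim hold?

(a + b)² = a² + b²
Testing each pair:
(0, 1): LHS = 1, RHS = 1 → holds
(2, 5): LHS = 49, RHS = 29 → fails
(5, 0): LHS = 25, RHS = 25 → holds
(7, 6): LHS = 169, RHS = 85 → fails

2 of 4 pairs satisfy the claim.

Answer: (0, 1), (5, 0)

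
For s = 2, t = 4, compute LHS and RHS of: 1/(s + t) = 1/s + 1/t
LHS = 1/(2 + 4) = 1/6
RHS = 1/2 + 1/4 = 3/4

LHS ≠ RHS, so the equation does not hold here.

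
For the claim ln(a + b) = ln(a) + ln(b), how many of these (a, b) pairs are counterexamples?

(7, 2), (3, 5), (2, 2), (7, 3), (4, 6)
4

Testing each pair:
(7, 2): LHS = ln(9) ≈ 2.197, RHS = ln(2) + ln(7) ≈ 2.639 → counterexample
(3, 5): LHS = ln(8) ≈ 2.079, RHS = ln(3) + ln(5) ≈ 2.708 → counterexample
(2, 2): LHS = ln(4) ≈ 1.386, RHS = 2·ln(2) ≈ 1.386 → satisfies claim
(7, 3): LHS = ln(10) ≈ 2.303, RHS = ln(3) + ln(7) ≈ 3.045 → counterexample
(4, 6): LHS = ln(10) ≈ 2.303, RHS = ln(4) + ln(6) ≈ 3.178 → counterexample

That makes 4 counterexamples.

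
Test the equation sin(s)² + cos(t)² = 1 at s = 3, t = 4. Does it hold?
Fails

Substituting s = 3, t = 4:

LHS = sin(3)² + cos(4)² ≈ 0.4472
RHS = 1

LHS ≠ RHS, so the equation does not hold at this point.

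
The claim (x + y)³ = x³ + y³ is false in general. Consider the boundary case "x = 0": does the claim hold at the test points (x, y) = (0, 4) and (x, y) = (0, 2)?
Yes, holds at both test points

At (0, 4): LHS = 64, RHS = 64 → equal
At (0, 2): LHS = 8, RHS = 8 → equal

So the claim does hold at both of these boundary points, even though it is not an identity.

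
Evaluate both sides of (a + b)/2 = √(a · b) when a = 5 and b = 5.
LHS = (5 + 5)/2 = 5
RHS = √(5 · 5) = 5

LHS = RHS: the two sides agree.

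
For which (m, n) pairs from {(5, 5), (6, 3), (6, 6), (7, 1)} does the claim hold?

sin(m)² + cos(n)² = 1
Testing each pair:
(5, 5): LHS = cos(5)² + sin(5)² = 1, RHS = 1 → holds
(6, 3): LHS = sin(6)² + cos(3)² ≈ 1.058, RHS = 1 → fails
(6, 6): LHS = sin(6)² + cos(6)² = 1, RHS = 1 → holds
(7, 1): LHS = cos(1)² + sin(7)² ≈ 0.7236, RHS = 1 → fails

2 of 4 pairs satisfy the claim.

Answer: (5, 5), (6, 6)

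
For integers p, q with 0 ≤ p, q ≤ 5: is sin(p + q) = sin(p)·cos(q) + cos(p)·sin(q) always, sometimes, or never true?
The identity holds for every pair in the range. For instance at (p, q) = (1, 5): both sides equal sin(6) ≈ -0.2794.

Answer: Always true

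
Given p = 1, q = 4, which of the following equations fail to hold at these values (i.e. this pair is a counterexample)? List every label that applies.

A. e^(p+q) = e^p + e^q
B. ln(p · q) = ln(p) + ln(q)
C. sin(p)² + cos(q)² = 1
Evaluating each claim at the given values:
A. LHS = e^5 ≈ 148.4, RHS = e + e^4 ≈ 57.32 → fails here (LHS ≠ RHS)
B. LHS = ln(4) ≈ 1.386, RHS = ln(4) ≈ 1.386 → holds here (LHS = RHS)
C. LHS = cos(4)² + sin(1)² ≈ 1.135, RHS = 1 → fails here (LHS ≠ RHS)

Answer: A, C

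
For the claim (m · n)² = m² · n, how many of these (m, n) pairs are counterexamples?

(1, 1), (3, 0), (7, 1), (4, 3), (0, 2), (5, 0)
Testing each pair:
(1, 1): LHS = 1, RHS = 1 → satisfies claim
(3, 0): LHS = 0, RHS = 0 → satisfies claim
(7, 1): LHS = 49, RHS = 49 → satisfies claim
(4, 3): LHS = 144, RHS = 48 → counterexample
(0, 2): LHS = 0, RHS = 0 → satisfies claim
(5, 0): LHS = 0, RHS = 0 → satisfies claim

That makes 1 counterexample.

Answer: 1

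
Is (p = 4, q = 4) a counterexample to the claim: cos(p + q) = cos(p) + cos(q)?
Yes

Substituting p = 4, q = 4:
LHS = cos(4 + 4) = cos(8) ≈ -0.1455
RHS = cos(4) + cos(4) = 2·cos(4) ≈ -1.307

Since LHS ≠ RHS, this pair disproves the claim.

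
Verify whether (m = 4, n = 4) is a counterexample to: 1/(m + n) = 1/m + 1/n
Substituting m = 4, n = 4:
LHS = 1/(4 + 4) = 1/8
RHS = 1/4 + 1/4 = 1/2

Since LHS ≠ RHS, this pair disproves the claim.

Answer: Yes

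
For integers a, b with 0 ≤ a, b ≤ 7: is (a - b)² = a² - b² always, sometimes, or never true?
It holds at (a, b) = (5, 5) (both sides equal 0), but fails at (a, b) = (5, 3) (LHS = 4, RHS = 16).

Answer: Sometimes true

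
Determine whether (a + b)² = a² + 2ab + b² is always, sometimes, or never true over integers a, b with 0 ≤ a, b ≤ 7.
Always true

The identity holds for every pair in the range. For instance at (a, b) = (6, 4): both sides equal 100.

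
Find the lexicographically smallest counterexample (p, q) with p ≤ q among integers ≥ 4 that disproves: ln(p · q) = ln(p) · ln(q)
Substituting (4, 4) into the claim:
LHS = ln(4 · 4) = ln(16) ≈ 2.773
RHS = ln(4) · ln(4) = ln(4)² ≈ 1.922

Since LHS ≠ RHS, this pair disproves the claim, and no lexicographically smaller pair (p ≤ q, integers ≥ 4) does.

For instance (5, 6) is also a counterexample (LHS = ln(30) ≈ 3.401, RHS = ln(5)·ln(6) ≈ 2.884), but it's lexicographically larger.

Answer: (p, q) = (4, 4)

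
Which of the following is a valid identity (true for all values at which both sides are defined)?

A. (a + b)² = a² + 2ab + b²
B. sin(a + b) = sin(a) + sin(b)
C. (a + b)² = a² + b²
A: holds — e.g. at (1, 4), both sides equal 25.
B: fails at (1, 1) — LHS = sin(2) ≈ 0.9093, RHS = 2·sin(1) ≈ 1.683.
C: fails at (2, 7) — LHS = 81, RHS = 53.

Answer: A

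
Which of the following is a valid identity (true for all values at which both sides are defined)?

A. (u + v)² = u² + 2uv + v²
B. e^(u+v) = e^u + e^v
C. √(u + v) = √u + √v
A: holds — e.g. at (0, 1), both sides equal 1.
B: fails at (4, 6) — LHS = e^10 ≈ 22026.5, RHS = e^4 + e^6 ≈ 458.
C: fails at (3, 5) — LHS = 2·√(2) ≈ 2.828, RHS = √(3) + √(5) ≈ 3.968.

Answer: A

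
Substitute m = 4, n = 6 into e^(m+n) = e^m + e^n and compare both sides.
LHS = e^(4+6) = e^10 ≈ 22026.5
RHS = e^4 + e^6 ≈ 458

LHS ≠ RHS (they differ by about 21568.4), so the equation does not hold here.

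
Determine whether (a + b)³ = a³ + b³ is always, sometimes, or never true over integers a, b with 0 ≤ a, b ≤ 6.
It holds at (a, b) = (0, 0) (both sides equal 0), but fails at (a, b) = (1, 3) (LHS = 64, RHS = 28).

Answer: Sometimes true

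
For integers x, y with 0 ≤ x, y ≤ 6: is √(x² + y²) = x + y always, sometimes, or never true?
It holds at (x, y) = (6, 0) (both sides equal 6), but fails at (x, y) = (6, 2) (LHS = 2·√(10) ≈ 6.325, RHS = 8).

Answer: Sometimes true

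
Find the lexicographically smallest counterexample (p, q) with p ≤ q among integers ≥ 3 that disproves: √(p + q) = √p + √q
Substituting (3, 3) into the claim:
LHS = √(3 + 3) = √(6) ≈ 2.449
RHS = √3 + √3 = 2·√(3) ≈ 3.464

Since LHS ≠ RHS, this pair disproves the claim, and no lexicographically smaller pair (p ≤ q, integers ≥ 3) does.

For instance (7, 10) is also a counterexample (LHS = √(17) ≈ 4.123, RHS = √(7) + √(10) ≈ 5.808), but it's lexicographically larger.

Answer: (p, q) = (3, 3)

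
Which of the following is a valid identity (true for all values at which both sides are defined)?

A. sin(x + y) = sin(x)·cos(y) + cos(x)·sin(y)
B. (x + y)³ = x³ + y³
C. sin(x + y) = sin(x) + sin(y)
A: holds — e.g. at (4, 5), both sides equal sin(9) ≈ 0.4121.
B: fails at (2, 7) — LHS = 729, RHS = 351.
C: fails at (1, 5) — LHS = sin(6) ≈ -0.2794, RHS = sin(5) + sin(1) ≈ -0.1175.

Answer: A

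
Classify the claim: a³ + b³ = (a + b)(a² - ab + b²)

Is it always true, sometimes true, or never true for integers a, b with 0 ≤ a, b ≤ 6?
The identity holds for every pair in the range. For instance at (a, b) = (4, 5): both sides equal 189.

Answer: Always true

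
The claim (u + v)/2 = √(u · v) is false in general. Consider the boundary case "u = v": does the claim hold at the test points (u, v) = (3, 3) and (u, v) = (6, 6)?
Yes, holds at both test points

At (3, 3): LHS = 3, RHS = 3 → equal
At (6, 6): LHS = 6, RHS = 6 → equal

So the claim does hold at both of these boundary points, even though it is not an identity.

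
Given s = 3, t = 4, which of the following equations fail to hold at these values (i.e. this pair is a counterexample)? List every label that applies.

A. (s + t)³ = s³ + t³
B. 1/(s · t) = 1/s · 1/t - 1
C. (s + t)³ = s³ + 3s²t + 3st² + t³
Evaluating each claim at the given values:
A. LHS = 343, RHS = 91 → fails here (LHS ≠ RHS)
B. LHS = 1/12, RHS = -11/12 → fails here (LHS ≠ RHS)
C. LHS = 343, RHS = 343 → holds here (LHS = RHS)

Answer: A, B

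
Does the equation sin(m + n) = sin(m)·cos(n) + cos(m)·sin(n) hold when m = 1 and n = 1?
Holds

Substituting m = 1, n = 1:

LHS = sin(1 + 1) = sin(2) ≈ 0.9093
RHS = sin(1)·cos(1) + cos(1)·sin(1) = 2·sin(1)·cos(1) ≈ 0.9093

LHS = RHS, so the equation holds at this point.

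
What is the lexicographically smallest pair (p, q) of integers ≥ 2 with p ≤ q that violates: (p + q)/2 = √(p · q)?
(p, q) = (2, 3)

Substituting (2, 3) into the claim:
LHS = (2 + 3)/2 = 5/2
RHS = √(2 · 3) = √(6) ≈ 2.449

Since LHS ≠ RHS, this pair disproves the claim, and no lexicographically smaller pair (p ≤ q, integers ≥ 2) does.

For instance (8, 9) is also a counterexample (LHS = 17/2, RHS = 6·√(2) ≈ 8.485), but it's lexicographically larger.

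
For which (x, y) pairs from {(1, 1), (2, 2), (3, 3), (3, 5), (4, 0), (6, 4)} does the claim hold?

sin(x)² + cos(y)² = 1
Testing each pair:
(1, 1): LHS = cos(1)² + sin(1)² = 1, RHS = 1 → holds
(2, 2): LHS = cos(2)² + sin(2)² = 1, RHS = 1 → holds
(3, 3): LHS = sin(3)² + cos(3)² = 1, RHS = 1 → holds
(3, 5): LHS = sin(3)² + cos(5)² ≈ 0.1004, RHS = 1 → fails
(4, 0): LHS = sin(4)² + 1 ≈ 1.573, RHS = 1 → fails
(6, 4): LHS = sin(6)² + cos(4)² ≈ 0.5053, RHS = 1 → fails

3 of 6 pairs satisfy the claim.

Answer: (1, 1), (2, 2), (3, 3)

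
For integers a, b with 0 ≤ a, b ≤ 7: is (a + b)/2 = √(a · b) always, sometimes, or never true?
It holds at (a, b) = (0, 0) (both sides equal 0), but fails at (a, b) = (6, 1) (LHS = 7/2, RHS = √(6) ≈ 2.449).

Answer: Sometimes true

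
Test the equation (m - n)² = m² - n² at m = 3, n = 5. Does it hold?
Fails

Substituting m = 3, n = 5:

LHS = (3 - 5)² = 4
RHS = 3² - 5² = -16

LHS ≠ RHS, so the equation does not hold at this point.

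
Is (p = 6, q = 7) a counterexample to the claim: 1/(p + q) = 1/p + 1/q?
Yes

Substituting p = 6, q = 7:
LHS = 1/(6 + 7) = 1/13
RHS = 1/6 + 1/7 = 13/42

Since LHS ≠ RHS, this pair disproves the claim.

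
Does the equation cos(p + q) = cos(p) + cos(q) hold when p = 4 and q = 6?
Fails

Substituting p = 4, q = 6:

LHS = cos(4 + 6) = cos(10) ≈ -0.8391
RHS = cos(4) + cos(6) ≈ 0.3065

LHS ≠ RHS, so the equation does not hold at this point.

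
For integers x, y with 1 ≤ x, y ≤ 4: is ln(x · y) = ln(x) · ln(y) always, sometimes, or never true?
Sometimes true

It holds at (x, y) = (1, 1) (both sides equal 0), but fails at (x, y) = (4, 4) (LHS = ln(16) ≈ 2.773, RHS = ln(4)² ≈ 1.922).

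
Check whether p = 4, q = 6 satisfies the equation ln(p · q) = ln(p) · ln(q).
Fails

Substituting p = 4, q = 6:

LHS = ln(4 · 6) = ln(24) ≈ 3.178
RHS = ln(4) · ln(6) ≈ 2.484

LHS ≠ RHS, so the equation does not hold at this point.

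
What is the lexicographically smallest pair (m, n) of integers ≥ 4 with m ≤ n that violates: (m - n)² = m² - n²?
(m, n) = (4, 5)

Substituting (4, 5) into the claim:
LHS = (4 - 5)² = 1
RHS = 4² - 5² = -9

Since LHS ≠ RHS, this pair disproves the claim, and no lexicographically smaller pair (m ≤ n, integers ≥ 4) does.

For instance (5, 10) is also a counterexample (LHS = 25, RHS = -75), but it's lexicographically larger.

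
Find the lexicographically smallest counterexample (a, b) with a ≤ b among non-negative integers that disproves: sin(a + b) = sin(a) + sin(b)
At (0, 6): both sides equal sin(6) ≈ -0.2794, so it holds there.

Substituting (1, 1) into the claim:
LHS = sin(1 + 1) = sin(2) ≈ 0.9093
RHS = sin(1) + sin(1) = 2·sin(1) ≈ 1.683

Since LHS ≠ RHS, this pair disproves the claim, and no lexicographically smaller pair (a ≤ b, non-negative integers) does.

For instance (4, 4) is also a counterexample (LHS = sin(8) ≈ 0.9894, RHS = 2·sin(4) ≈ -1.514), but it's lexicographically larger.

Answer: (a, b) = (1, 1)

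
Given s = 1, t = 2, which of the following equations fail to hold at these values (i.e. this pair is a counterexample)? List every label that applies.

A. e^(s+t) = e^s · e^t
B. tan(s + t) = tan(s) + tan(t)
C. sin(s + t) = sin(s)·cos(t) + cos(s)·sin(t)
Evaluating each claim at the given values:
A. LHS = e^3 ≈ 20.09, RHS = e^3 ≈ 20.09 → holds here (LHS = RHS)
B. LHS = tan(3) ≈ -0.1425, RHS = tan(2) + tan(1) ≈ -0.6276 → fails here (LHS ≠ RHS)
C. LHS = sin(3) ≈ 0.1411, RHS = sin(1)·cos(2) + sin(2)·cos(1) ≈ 0.1411 → holds here (LHS = RHS)

Answer: B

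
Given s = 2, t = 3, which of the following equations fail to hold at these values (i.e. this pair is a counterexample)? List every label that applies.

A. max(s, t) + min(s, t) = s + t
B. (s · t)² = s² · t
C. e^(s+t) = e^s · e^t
B

Evaluating each claim at the given values:
A. LHS = 5, RHS = 5 → holds here (LHS = RHS)
B. LHS = 36, RHS = 12 → fails here (LHS ≠ RHS)
C. LHS = e^5 ≈ 148.4, RHS = e^5 ≈ 148.4 → holds here (LHS = RHS)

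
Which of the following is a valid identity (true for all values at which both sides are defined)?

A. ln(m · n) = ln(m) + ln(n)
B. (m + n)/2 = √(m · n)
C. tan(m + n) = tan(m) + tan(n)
A: holds — e.g. at (2, 3), both sides equal ln(6) ≈ 1.792.
B: fails at (2, 7) — LHS = 9/2, RHS = √(14) ≈ 3.742.
C: fails at (5, 5) — LHS = tan(10) ≈ 0.6484, RHS = 2·tan(5) ≈ -6.761.

Answer: A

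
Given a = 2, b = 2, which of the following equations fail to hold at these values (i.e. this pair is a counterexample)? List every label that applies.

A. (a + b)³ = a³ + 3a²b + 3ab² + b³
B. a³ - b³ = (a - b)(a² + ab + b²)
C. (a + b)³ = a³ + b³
C

Evaluating each claim at the given values:
A. LHS = 64, RHS = 64 → holds here (LHS = RHS)
B. LHS = 0, RHS = 0 → holds here (LHS = RHS)
C. LHS = 64, RHS = 16 → fails here (LHS ≠ RHS)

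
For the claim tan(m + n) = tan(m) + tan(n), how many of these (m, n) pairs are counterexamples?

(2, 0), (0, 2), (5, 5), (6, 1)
2

Testing each pair:
(2, 0): LHS = tan(2) ≈ -2.185, RHS = tan(2) ≈ -2.185 → satisfies claim
(0, 2): LHS = tan(2) ≈ -2.185, RHS = tan(2) ≈ -2.185 → satisfies claim
(5, 5): LHS = tan(10) ≈ 0.6484, RHS = 2·tan(5) ≈ -6.761 → counterexample
(6, 1): LHS = tan(7) ≈ 0.8714, RHS = tan(6) + tan(1) ≈ 1.266 → counterexample

That makes 2 counterexamples.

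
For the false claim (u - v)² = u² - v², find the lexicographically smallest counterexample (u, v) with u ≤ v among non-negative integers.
Substituting (0, 1) into the claim:
LHS = (0 - 1)² = 1
RHS = 0² - 1² = -1

Since LHS ≠ RHS, this pair disproves the claim, and no lexicographically smaller pair (u ≤ v, non-negative integers) does.

For instance (1, 7) is also a counterexample (LHS = 36, RHS = -48), but it's lexicographically larger.

Answer: (u, v) = (0, 1)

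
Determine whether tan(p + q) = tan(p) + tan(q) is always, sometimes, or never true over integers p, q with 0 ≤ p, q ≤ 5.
It holds at (p, q) = (3, 0) (both sides equal tan(3) ≈ -0.1425), but fails at (p, q) = (4, 1) (LHS = tan(5) ≈ -3.381, RHS = tan(4) + tan(1) ≈ 2.715).

Answer: Sometimes true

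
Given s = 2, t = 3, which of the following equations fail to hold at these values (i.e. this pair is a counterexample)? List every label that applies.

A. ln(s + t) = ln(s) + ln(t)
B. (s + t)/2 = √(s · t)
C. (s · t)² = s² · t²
A, B

Evaluating each claim at the given values:
A. LHS = ln(5) ≈ 1.609, RHS = ln(2) + ln(3) ≈ 1.792 → fails here (LHS ≠ RHS)
B. LHS = 5/2, RHS = √(6) ≈ 2.449 → fails here (LHS ≠ RHS)
C. LHS = 36, RHS = 36 → holds here (LHS = RHS)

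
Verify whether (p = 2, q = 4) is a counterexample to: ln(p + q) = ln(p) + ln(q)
Yes

Substituting p = 2, q = 4:
LHS = ln(2 + 4) = ln(6) ≈ 1.792
RHS = ln(2) + ln(4) ≈ 2.079

Since LHS ≠ RHS, this pair disproves the claim.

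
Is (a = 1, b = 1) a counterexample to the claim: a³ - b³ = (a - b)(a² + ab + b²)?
Substituting a = 1, b = 1:
LHS = 1³ - 1³ = 0
RHS = (1 - 1)(1² + 1·1 + 1²) = 0

The sides agree, so this pair does not disprove the claim.

Answer: No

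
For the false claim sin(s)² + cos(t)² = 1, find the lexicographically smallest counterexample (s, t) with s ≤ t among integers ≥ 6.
Substituting (6, 7) into the claim:
LHS = sin(6)² + cos(7)² ≈ 0.6464
RHS = 1

Since LHS ≠ RHS, this pair disproves the claim, and no lexicographically smaller pair (s ≤ t, integers ≥ 6) does.

For instance (11, 13) is also a counterexample (LHS = cos(13)² + sin(11)² ≈ 1.823, RHS = 1), but it's lexicographically larger.

Answer: (s, t) = (6, 7)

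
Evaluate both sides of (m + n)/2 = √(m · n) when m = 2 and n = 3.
LHS = (2 + 3)/2 = 5/2
RHS = √(2 · 3) = √(6) ≈ 2.449

LHS ≠ RHS (they differ by about 0.05051), so the equation does not hold here.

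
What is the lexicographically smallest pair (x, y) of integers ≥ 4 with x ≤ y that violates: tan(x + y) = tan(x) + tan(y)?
Substituting (4, 4) into the claim:
LHS = tan(4 + 4) = tan(8) ≈ -6.8
RHS = tan(4) + tan(4) = 2·tan(4) ≈ 2.316

Since LHS ≠ RHS, this pair disproves the claim, and no lexicographically smaller pair (x ≤ y, integers ≥ 4) does.

For instance (5, 6) is also a counterexample (LHS = tan(11) ≈ -226, RHS = tan(5) + tan(6) ≈ -3.672), but it's lexicographically larger.

Answer: (x, y) = (4, 4)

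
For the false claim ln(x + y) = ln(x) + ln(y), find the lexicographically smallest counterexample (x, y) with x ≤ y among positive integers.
(x, y) = (1, 1)

Substituting (1, 1) into the claim:
LHS = ln(1 + 1) = ln(2) ≈ 0.6931
RHS = ln(1) + ln(1) = 0

Since LHS ≠ RHS, this pair disproves the claim, and no lexicographically smaller pair (x ≤ y, positive integers) does.

For instance (3, 5) is also a counterexample (LHS = ln(8) ≈ 2.079, RHS = ln(3) + ln(5) ≈ 2.708), but it's lexicographically larger.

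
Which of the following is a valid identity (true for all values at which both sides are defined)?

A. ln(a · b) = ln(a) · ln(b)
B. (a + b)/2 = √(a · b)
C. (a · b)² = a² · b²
C

A: fails at (1, 4) — LHS = ln(4) ≈ 1.386, RHS = 0.
B: fails at (2, 3) — LHS = 5/2, RHS = √(6) ≈ 2.449.
C: holds — e.g. at (2, 3), both sides equal 36.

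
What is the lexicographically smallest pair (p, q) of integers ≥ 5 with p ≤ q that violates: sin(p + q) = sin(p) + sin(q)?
(p, q) = (5, 5)

Substituting (5, 5) into the claim:
LHS = sin(5 + 5) = sin(10) ≈ -0.544
RHS = sin(5) + sin(5) = 2·sin(5) ≈ -1.918

Since LHS ≠ RHS, this pair disproves the claim, and no lexicographically smaller pair (p ≤ q, integers ≥ 5) does.

For instance (7, 12) is also a counterexample (LHS = sin(19) ≈ 0.1499, RHS = sin(12) + sin(7) ≈ 0.1204), but it's lexicographically larger.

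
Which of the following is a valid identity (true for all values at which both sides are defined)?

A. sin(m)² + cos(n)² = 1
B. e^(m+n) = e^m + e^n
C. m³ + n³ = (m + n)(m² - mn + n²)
C

A: fails at (1, 5) — LHS = cos(5)² + sin(1)² ≈ 0.7885, RHS = 1.
B: fails at (2, 5) — LHS = e^7 ≈ 1097, RHS = e^2 + e^5 ≈ 155.8.
C: holds — e.g. at (4, 5), both sides equal 189.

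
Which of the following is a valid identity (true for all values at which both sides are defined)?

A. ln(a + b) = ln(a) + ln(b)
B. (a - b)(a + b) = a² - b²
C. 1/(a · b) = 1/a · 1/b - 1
B

A: fails at (4, 4) — LHS = ln(8) ≈ 2.079, RHS = 2·ln(4) ≈ 2.773.
B: holds — e.g. at (2, 3), both sides equal -5.
C: fails at (3, 5) — LHS = 1/15, RHS = -14/15.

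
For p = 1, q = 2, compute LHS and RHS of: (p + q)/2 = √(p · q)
LHS = (1 + 2)/2 = 3/2
RHS = √(1 · 2) = √(2) ≈ 1.414

LHS ≠ RHS (they differ by about 0.08579), so the equation does not hold here.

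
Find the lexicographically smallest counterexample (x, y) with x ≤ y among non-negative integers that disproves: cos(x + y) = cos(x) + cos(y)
(x, y) = (0, 0)

Substituting (0, 0) into the claim:
LHS = cos(0 + 0) = 1
RHS = cos(0) + cos(0) = 2

Since LHS ≠ RHS, this pair disproves the claim, and no lexicographically smaller pair (x ≤ y, non-negative integers) does.

For instance (2, 6) is also a counterexample (LHS = cos(8) ≈ -0.1455, RHS = cos(2) + cos(6) ≈ 0.544), but it's lexicographically larger.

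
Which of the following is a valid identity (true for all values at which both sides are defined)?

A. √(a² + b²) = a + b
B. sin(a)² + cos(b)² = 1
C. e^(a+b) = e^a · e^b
C

A: fails at (2, 5) — LHS = √(29) ≈ 5.385, RHS = 7.
B: fails at (3, 7) — LHS = sin(3)² + cos(7)² ≈ 0.5883, RHS = 1.
C: holds — e.g. at (3, 5), both sides equal e^8 ≈ 2981.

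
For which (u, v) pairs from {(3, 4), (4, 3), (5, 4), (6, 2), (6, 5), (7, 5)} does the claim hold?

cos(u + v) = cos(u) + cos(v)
Testing each pair:
(3, 4): LHS = cos(7) ≈ 0.7539, RHS = cos(3) + cos(4) ≈ -1.644 → fails
(4, 3): LHS = cos(7) ≈ 0.7539, RHS = cos(3) + cos(4) ≈ -1.644 → fails
(5, 4): LHS = cos(9) ≈ -0.9111, RHS = cos(4) + cos(5) ≈ -0.37 → fails
(6, 2): LHS = cos(8) ≈ -0.1455, RHS = cos(2) + cos(6) ≈ 0.544 → fails
(6, 5): LHS = cos(11) ≈ 0.004426, RHS = cos(5) + cos(6) ≈ 1.244 → fails
(7, 5): LHS = cos(12) ≈ 0.8439, RHS = cos(5) + cos(7) ≈ 1.038 → fails

No pair satisfies the claim.

Answer: None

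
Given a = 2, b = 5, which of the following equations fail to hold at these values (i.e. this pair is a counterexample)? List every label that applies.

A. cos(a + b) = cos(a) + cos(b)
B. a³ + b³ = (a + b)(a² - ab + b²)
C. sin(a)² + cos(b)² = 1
A, C

Evaluating each claim at the given values:
A. LHS = cos(7) ≈ 0.7539, RHS = cos(2) + cos(5) ≈ -0.1325 → fails here (LHS ≠ RHS)
B. LHS = 133, RHS = 133 → holds here (LHS = RHS)
C. LHS = cos(5)² + sin(2)² ≈ 0.9073, RHS = 1 → fails here (LHS ≠ RHS)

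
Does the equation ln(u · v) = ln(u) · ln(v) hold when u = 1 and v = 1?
Substituting u = 1, v = 1:

LHS = ln(1 · 1) = 0
RHS = ln(1) · ln(1) = 0

LHS = RHS, so the equation holds at this point.

Answer: Holds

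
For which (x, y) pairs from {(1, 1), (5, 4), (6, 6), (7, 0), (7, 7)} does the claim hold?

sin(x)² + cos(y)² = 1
Testing each pair:
(1, 1): LHS = cos(1)² + sin(1)² = 1, RHS = 1 → holds
(5, 4): LHS = cos(4)² + sin(5)² ≈ 1.347, RHS = 1 → fails
(6, 6): LHS = sin(6)² + cos(6)² = 1, RHS = 1 → holds
(7, 0): LHS = sin(7)² + 1 ≈ 1.432, RHS = 1 → fails
(7, 7): LHS = sin(7)² + cos(7)² = 1, RHS = 1 → holds

3 of 5 pairs satisfy the claim.

Answer: (1, 1), (6, 6), (7, 7)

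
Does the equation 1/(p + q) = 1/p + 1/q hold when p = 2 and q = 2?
Fails

Substituting p = 2, q = 2:

LHS = 1/(2 + 2) = 1/4
RHS = 1/2 + 1/2 = 1

LHS ≠ RHS, so the equation does not hold at this point.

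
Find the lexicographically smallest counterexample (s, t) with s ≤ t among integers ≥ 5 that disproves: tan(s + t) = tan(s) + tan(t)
Substituting (5, 5) into the claim:
LHS = tan(5 + 5) = tan(10) ≈ 0.6484
RHS = tan(5) + tan(5) = 2·tan(5) ≈ -6.761

Since LHS ≠ RHS, this pair disproves the claim, and no lexicographically smaller pair (s ≤ t, integers ≥ 5) does.

For instance (8, 9) is also a counterexample (LHS = tan(17) ≈ 3.494, RHS = tan(8) + tan(9) ≈ -7.252), but it's lexicographically larger.

Answer: (s, t) = (5, 5)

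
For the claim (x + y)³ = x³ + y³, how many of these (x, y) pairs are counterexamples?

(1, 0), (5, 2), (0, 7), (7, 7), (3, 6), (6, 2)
4

Testing each pair:
(1, 0): LHS = 1, RHS = 1 → satisfies claim
(5, 2): LHS = 343, RHS = 133 → counterexample
(0, 7): LHS = 343, RHS = 343 → satisfies claim
(7, 7): LHS = 2744, RHS = 686 → counterexample
(3, 6): LHS = 729, RHS = 243 → counterexample
(6, 2): LHS = 512, RHS = 224 → counterexample

That makes 4 counterexamples.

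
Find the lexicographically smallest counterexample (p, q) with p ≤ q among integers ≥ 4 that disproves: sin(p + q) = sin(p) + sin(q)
Substituting (4, 4) into the claim:
LHS = sin(4 + 4) = sin(8) ≈ 0.9894
RHS = sin(4) + sin(4) = 2·sin(4) ≈ -1.514

Since LHS ≠ RHS, this pair disproves the claim, and no lexicographically smaller pair (p ≤ q, integers ≥ 4) does.

For instance (9, 9) is also a counterexample (LHS = sin(18) ≈ -0.751, RHS = 2·sin(9) ≈ 0.8242), but it's lexicographically larger.

Answer: (p, q) = (4, 4)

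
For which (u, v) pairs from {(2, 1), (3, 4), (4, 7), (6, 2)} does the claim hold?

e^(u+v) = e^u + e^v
Testing each pair:
(2, 1): LHS = e^3 ≈ 20.09, RHS = e + e^2 ≈ 10.11 → fails
(3, 4): LHS = e^7 ≈ 1097, RHS = e^3 + e^4 ≈ 74.68 → fails
(4, 7): LHS = e^11 ≈ 59874.1, RHS = e^4 + e^7 ≈ 1151 → fails
(6, 2): LHS = e^8 ≈ 2981, RHS = e^2 + e^6 ≈ 410.8 → fails

No pair satisfies the claim.

Answer: None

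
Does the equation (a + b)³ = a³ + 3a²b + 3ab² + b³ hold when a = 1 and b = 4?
Substituting a = 1, b = 4:

LHS = (1 + 4)³ = 125
RHS = 1³ + 3·1²·4 + 3·1·4² + 4³ = 125

LHS = RHS, so the equation holds at this point.

Answer: Holds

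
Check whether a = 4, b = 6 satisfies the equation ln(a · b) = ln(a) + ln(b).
Holds

Substituting a = 4, b = 6:

LHS = ln(4 · 6) = ln(24) ≈ 3.178
RHS = ln(4) + ln(6) ≈ 3.178

LHS = RHS, so the equation holds at this point.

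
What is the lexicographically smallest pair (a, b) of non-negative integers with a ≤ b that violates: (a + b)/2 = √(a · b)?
(a, b) = (0, 1)

Substituting (0, 1) into the claim:
LHS = (0 + 1)/2 = 1/2
RHS = √(0 · 1) = 0

Since LHS ≠ RHS, this pair disproves the claim, and no lexicographically smaller pair (a ≤ b, non-negative integers) does.

For instance (1, 7) is also a counterexample (LHS = 4, RHS = √(7) ≈ 2.646), but it's lexicographically larger.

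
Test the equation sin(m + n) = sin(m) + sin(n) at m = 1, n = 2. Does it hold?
Substituting m = 1, n = 2:

LHS = sin(1 + 2) = sin(3) ≈ 0.1411
RHS = sin(1) + sin(2) ≈ 1.751

LHS ≠ RHS, so the equation does not hold at this point.

Answer: Fails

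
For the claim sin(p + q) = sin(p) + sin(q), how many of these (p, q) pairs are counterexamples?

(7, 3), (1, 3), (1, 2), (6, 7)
4

Testing each pair:
(7, 3): LHS = sin(10) ≈ -0.544, RHS = sin(3) + sin(7) ≈ 0.7981 → counterexample
(1, 3): LHS = sin(4) ≈ -0.7568, RHS = sin(3) + sin(1) ≈ 0.9826 → counterexample
(1, 2): LHS = sin(3) ≈ 0.1411, RHS = sin(1) + sin(2) ≈ 1.751 → counterexample
(6, 7): LHS = sin(13) ≈ 0.4202, RHS = sin(6) + sin(7) ≈ 0.3776 → counterexample

That makes 4 counterexamples.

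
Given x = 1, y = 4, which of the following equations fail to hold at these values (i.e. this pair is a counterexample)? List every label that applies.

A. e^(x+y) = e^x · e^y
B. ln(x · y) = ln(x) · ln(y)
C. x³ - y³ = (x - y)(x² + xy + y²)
Evaluating each claim at the given values:
A. LHS = e^5 ≈ 148.4, RHS = e^5 ≈ 148.4 → holds here (LHS = RHS)
B. LHS = ln(4) ≈ 1.386, RHS = 0 → fails here (LHS ≠ RHS)
C. LHS = -63, RHS = -63 → holds here (LHS = RHS)

Answer: B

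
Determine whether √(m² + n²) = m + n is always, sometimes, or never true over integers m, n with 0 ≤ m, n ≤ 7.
Sometimes true

It holds at (m, n) = (0, 7) (both sides equal 7), but fails at (m, n) = (4, 1) (LHS = √(17) ≈ 4.123, RHS = 5).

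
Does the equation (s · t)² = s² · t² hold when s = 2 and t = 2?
Holds

Substituting s = 2, t = 2:

LHS = (2 · 2)² = 16
RHS = 2² · 2² = 16

LHS = RHS, so the equation holds at this point.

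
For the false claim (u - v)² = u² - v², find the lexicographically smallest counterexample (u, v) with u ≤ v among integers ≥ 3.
Substituting (3, 4) into the claim:
LHS = (3 - 4)² = 1
RHS = 3² - 4² = -7

Since LHS ≠ RHS, this pair disproves the claim, and no lexicographically smaller pair (u ≤ v, integers ≥ 3) does.

For instance (9, 10) is also a counterexample (LHS = 1, RHS = -19), but it's lexicographically larger.

Answer: (u, v) = (3, 4)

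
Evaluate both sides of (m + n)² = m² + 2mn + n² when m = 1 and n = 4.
LHS = (1 + 4)² = 25
RHS = 1² + 2·1·4 + 4² = 25

LHS = RHS: the two sides agree.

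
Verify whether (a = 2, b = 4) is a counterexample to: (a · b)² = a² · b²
No

Substituting a = 2, b = 4:
LHS = (2 · 4)² = 64
RHS = 2² · 4² = 64

The sides agree, so this pair does not disprove the claim.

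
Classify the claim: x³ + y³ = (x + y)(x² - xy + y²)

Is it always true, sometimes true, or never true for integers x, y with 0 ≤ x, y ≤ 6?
Always true

The identity holds for every pair in the range. For instance at (x, y) = (2, 5): both sides equal 133.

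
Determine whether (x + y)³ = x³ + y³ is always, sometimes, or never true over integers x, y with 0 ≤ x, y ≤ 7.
It holds at (x, y) = (5, 0) (both sides equal 125), but fails at (x, y) = (5, 6) (LHS = 1331, RHS = 341).

Answer: Sometimes true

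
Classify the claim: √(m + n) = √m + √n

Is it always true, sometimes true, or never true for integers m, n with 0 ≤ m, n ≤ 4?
It holds at (m, n) = (0, 4) (both sides equal 2), but fails at (m, n) = (2, 2) (LHS = 2, RHS = 2·√(2) ≈ 2.828).

Answer: Sometimes true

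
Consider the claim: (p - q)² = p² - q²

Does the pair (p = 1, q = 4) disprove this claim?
Yes

Substituting p = 1, q = 4:
LHS = (1 - 4)² = 9
RHS = 1² - 4² = -15

Since LHS ≠ RHS, this pair disproves the claim.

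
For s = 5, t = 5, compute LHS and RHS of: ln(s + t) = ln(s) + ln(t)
LHS = ln(5 + 5) = ln(10) ≈ 2.303
RHS = ln(5) + ln(5) = 2·ln(5) ≈ 3.219

LHS ≠ RHS (they differ by about 0.9163), so the equation does not hold here.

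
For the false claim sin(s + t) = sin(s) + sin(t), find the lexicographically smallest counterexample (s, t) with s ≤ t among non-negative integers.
At (0, 4): both sides equal sin(4) ≈ -0.7568, so it holds there.
At (0, 7): both sides equal sin(7) ≈ 0.657, so it holds there.

Substituting (1, 1) into the claim:
LHS = sin(1 + 1) = sin(2) ≈ 0.9093
RHS = sin(1) + sin(1) = 2·sin(1) ≈ 1.683

Since LHS ≠ RHS, this pair disproves the claim, and no lexicographically smaller pair (s ≤ t, non-negative integers) does.

For instance (7, 7) is also a counterexample (LHS = sin(14) ≈ 0.9906, RHS = 2·sin(7) ≈ 1.314), but it's lexicographically larger.

Answer: (s, t) = (1, 1)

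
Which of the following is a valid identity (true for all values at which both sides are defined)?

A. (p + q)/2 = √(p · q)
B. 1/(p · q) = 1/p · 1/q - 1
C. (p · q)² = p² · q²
A: fails at (2, 4) — LHS = 3, RHS = 2·√(2) ≈ 2.828.
B: fails at (3, 3) — LHS = 1/9, RHS = -8/9.
C: holds — e.g. at (3, 3), both sides equal 81.

Answer: C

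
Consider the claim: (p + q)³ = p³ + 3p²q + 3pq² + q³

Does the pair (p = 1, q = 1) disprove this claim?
No

Substituting p = 1, q = 1:
LHS = (1 + 1)³ = 8
RHS = 1³ + 3·1²·1 + 3·1·1² + 1³ = 8

The sides agree, so this pair does not disprove the claim.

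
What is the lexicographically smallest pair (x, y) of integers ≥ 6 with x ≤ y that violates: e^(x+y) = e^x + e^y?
Substituting (6, 6) into the claim:
LHS = e^(6+6) = e^12 ≈ 162754.8
RHS = e^6 + e^6 = 2·e^6 ≈ 806.9

Since LHS ≠ RHS, this pair disproves the claim, and no lexicographically smaller pair (x ≤ y, integers ≥ 6) does.

For instance (7, 10) is also a counterexample (LHS = e^17 ≈ 24154952.8, RHS = e^7 + e^10 ≈ 23123.1), but it's lexicographically larger.

Answer: (x, y) = (6, 6)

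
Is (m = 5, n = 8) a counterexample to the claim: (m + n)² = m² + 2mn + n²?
Substituting m = 5, n = 8:
LHS = (5 + 8)² = 169
RHS = 5² + 2·5·8 + 8² = 169

The sides agree, so this pair does not disprove the claim.

Answer: No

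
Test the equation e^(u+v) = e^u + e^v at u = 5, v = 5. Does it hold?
Substituting u = 5, v = 5:

LHS = e^(5+5) = e^10 ≈ 22026.5
RHS = e^5 + e^5 = 2·e^5 ≈ 296.8

LHS ≠ RHS, so the equation does not hold at this point.

Answer: Fails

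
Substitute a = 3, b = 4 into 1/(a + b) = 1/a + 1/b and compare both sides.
LHS = 1/(3 + 4) = 1/7
RHS = 1/3 + 1/4 = 7/12

LHS ≠ RHS, so the equation does not hold here.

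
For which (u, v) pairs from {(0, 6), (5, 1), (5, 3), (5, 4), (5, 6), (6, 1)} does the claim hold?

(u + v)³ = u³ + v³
(0, 6)

Testing each pair:
(0, 6): LHS = 216, RHS = 216 → holds
(5, 1): LHS = 216, RHS = 126 → fails
(5, 3): LHS = 512, RHS = 152 → fails
(5, 4): LHS = 729, RHS = 189 → fails
(5, 6): LHS = 1331, RHS = 341 → fails
(6, 1): LHS = 343, RHS = 217 → fails

1 of 6 pairs satisfies the claim.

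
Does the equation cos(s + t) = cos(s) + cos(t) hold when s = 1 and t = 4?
Fails

Substituting s = 1, t = 4:

LHS = cos(1 + 4) = cos(5) ≈ 0.2837
RHS = cos(1) + cos(4) ≈ -0.1133

LHS ≠ RHS, so the equation does not hold at this point.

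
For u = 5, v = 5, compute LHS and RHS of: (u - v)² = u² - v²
LHS = (5 - 5)² = 0
RHS = 5² - 5² = 0

LHS = RHS: the two sides agree.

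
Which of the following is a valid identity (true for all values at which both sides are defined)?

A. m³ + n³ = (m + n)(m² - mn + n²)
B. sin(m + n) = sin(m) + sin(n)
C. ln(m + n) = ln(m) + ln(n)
A: holds — e.g. at (5, 8), both sides equal 637.
B: fails at (2, 7) — LHS = sin(9) ≈ 0.4121, RHS = sin(7) + sin(2) ≈ 1.566.
C: fails at (1, 1) — LHS = ln(2) ≈ 0.6931, RHS = 0.

Answer: A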